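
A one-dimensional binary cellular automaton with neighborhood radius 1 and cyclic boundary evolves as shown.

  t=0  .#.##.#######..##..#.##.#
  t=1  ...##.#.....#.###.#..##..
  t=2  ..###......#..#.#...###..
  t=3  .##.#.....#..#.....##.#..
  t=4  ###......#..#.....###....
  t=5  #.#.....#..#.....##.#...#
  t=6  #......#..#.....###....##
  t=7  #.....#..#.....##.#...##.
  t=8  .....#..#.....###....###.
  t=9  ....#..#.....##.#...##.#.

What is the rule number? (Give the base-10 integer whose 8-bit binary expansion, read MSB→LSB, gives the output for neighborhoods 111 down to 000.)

  nb ###: next=.  (t=0,i=7, bit7=0)
  nb ##.: next=#  (t=0,i=4, bit6=1)
  nb #.#: next=.  (t=0,i=0, bit5=0)
  nb #..: next=.  (t=0,i=13, bit4=0)
  nb .##: next=#  (t=0,i=3, bit3=1)
  nb .#.: next=.  (t=0,i=1, bit2=0)
  nb ..#: next=#  (t=0,i=14, bit1=1)
  nb ...: next=.  (t=1,i=0, bit0=0)
  bits 01001010 = 74

74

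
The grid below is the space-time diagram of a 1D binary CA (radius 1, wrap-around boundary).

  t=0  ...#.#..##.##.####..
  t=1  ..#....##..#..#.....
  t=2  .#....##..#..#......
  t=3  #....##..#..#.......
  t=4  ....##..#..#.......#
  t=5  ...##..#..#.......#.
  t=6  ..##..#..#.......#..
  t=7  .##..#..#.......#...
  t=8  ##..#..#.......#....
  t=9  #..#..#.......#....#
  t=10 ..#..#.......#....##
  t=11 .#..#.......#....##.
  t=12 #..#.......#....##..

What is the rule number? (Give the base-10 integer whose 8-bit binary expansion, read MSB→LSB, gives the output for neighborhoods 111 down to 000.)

10

  nb ###: next=.  (t=0,i=15, bit7=0)
  nb ##.: next=.  (t=0,i=9, bit6=0)
  nb #.#: next=.  (t=0,i=4, bit5=0)
  nb #..: next=.  (t=0,i=6, bit4=0)
  nb .##: next=#  (t=0,i=8, bit3=1)
  nb .#.: next=.  (t=0,i=3, bit2=0)
  nb ..#: next=#  (t=0,i=2, bit1=1)
  nb ...: next=.  (t=0,i=0, bit0=0)
  bits 00001010 = 10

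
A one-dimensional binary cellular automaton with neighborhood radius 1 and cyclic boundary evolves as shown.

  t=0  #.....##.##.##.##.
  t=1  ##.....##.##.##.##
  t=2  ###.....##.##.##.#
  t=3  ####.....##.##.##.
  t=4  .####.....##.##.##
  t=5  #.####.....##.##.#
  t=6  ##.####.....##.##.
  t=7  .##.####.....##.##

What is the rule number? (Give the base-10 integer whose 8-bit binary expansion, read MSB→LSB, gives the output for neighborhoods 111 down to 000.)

244

  ### -> #   bit 7 = 1  t=1,i=0
  ##. -> #   bit 6 = 1  t=0,i=7
  #.# -> #   bit 5 = 1  t=0,i=8
  #.. -> #   bit 4 = 1  t=0,i=1
  .## -> .   bit 3 = 0  t=0,i=6
  .#. -> #   bit 2 = 1  t=0,i=0
  ..# -> .   bit 1 = 0  t=0,i=5
  ... -> .   bit 0 = 0  t=0,i=2
  bits 11110100 = 244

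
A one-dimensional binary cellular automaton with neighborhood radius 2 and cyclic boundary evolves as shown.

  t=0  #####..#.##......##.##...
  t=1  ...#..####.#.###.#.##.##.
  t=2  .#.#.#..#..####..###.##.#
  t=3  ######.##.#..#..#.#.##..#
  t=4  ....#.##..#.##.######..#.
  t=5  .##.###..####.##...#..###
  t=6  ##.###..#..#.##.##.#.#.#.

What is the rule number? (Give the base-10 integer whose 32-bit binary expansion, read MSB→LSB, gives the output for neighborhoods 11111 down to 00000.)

  nb #####: next=.  (t=0,i=2, bit31=0)
  nb ####.: next=#  (t=0,i=3, bit30=1)
  nb ###.#: next=.  (t=1,i=9, bit29=0)
  nb ###..: next=.  (t=0,i=4, bit28=0)
  nb ##.##: next=#  (t=0,i=19, bit27=1)
  nb ##.#.: next=.  (t=1,i=10, bit26=0)
  nb ##..#: next=.  (t=0,i=5, bit25=0)
  nb ##...: next=#  (t=0,i=11, bit24=1)
  nb #.###: next=#  (t=1,i=13, bit23=1)
  nb #.##.: next=#  (t=0,i=9, bit22=1)
  nb #.#.#: next=#  (t=1,i=11, bit21=1)
  nb #.#..: next=#  (t=2,i=5, bit20=1)
  nb #..##: next=#  (t=1,i=5, bit19=1)
  nb #..#.: next=#  (t=0,i=6, bit18=1)
  nb #...#: next=#  (t=0,i=23, bit17=1)
  nb #....: next=.  (t=0,i=12, bit16=0)
  nb .####: next=.  (t=0,i=1, bit15=0)
  nb .###.: next=#  (t=1,i=14, bit14=1)
  nb .##.#: next=.  (t=0,i=18, bit13=0)
  nb .##..: next=.  (t=0,i=10, bit12=0)
  nb .#.##: next=#  (t=0,i=8, bit11=1)
  nb .#.#.: next=#  (t=2,i=0, bit10=1)
  nb .#..#: next=.  (t=1,i=4, bit9=0)
  nb .#...: next=#  (t=4,i=24, bit8=1)
  nb ..###: next=.  (t=0,i=0, bit7=0)
  nb ..##.: next=#  (t=0,i=17, bit6=1)
  nb ..#.#: next=#  (t=0,i=7, bit5=1)
  nb ..#..: next=#  (t=1,i=3, bit4=1)
  nb ...##: next=.  (t=0,i=16, bit3=0)
  nb ...#.: next=.  (t=1,i=2, bit2=0)
  nb ....#: next=#  (t=0,i=15, bit1=1)
  nb .....: next=#  (t=0,i=13, bit0=1)
  bits 01001001111111100100110101110011 = 1241402739

1241402739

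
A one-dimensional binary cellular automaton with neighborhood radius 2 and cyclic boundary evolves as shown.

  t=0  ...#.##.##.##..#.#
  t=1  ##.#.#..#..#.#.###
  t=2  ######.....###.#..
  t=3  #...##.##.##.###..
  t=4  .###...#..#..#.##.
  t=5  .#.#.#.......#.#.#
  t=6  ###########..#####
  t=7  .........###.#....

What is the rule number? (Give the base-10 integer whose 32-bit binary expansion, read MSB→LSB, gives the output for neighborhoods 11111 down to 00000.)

1995638185

  ##### -> .   bit 31 = 0  t=1,i=17
  ####. -> #   bit 30 = 1  t=1,i=0
  ###.# -> #   bit 29 = 1  t=1,i=1
  ###.. -> #   bit 28 = 1  t=2,i=5
  ##.## -> .   bit 27 = 0  t=0,i=7
  ##.#. -> #   bit 26 = 1  t=1,i=2
  ##..# -> #   bit 25 = 1  t=0,i=13
  ##... -> .   bit 24 = 0  t=2,i=6
  #.### -> #   bit 23 = 1  t=1,i=15
  #.##. -> #   bit 22 = 1  t=0,i=5
  #.#.# -> #   bit 21 = 1  t=1,i=3
  #.#.. -> #   bit 20 = 1  t=0,i=17
  #..## -> .   bit 19 = 0  t=2,i=17
  #..#. -> .   bit 18 = 0  t=0,i=14
  #...# -> #   bit 17 = 1  t=0,i=1
  #.... -> #   bit 16 = 1  t=2,i=7
  .#### -> .   bit 15 = 0  t=1,i=16
  .###. -> .   bit 14 = 0  t=2,i=12
  .##.# -> .   bit 13 = 0  t=0,i=6
  .##.. -> .   bit 12 = 0  t=0,i=12
  .#.## -> .   bit 11 = 0  t=0,i=4
  .#.#. -> #   bit 10 = 1  t=0,i=16
  .#..# -> .   bit 9 = 0  t=1,i=6
  .#... -> #   bit 8 = 1  t=0,i=0
  ..### -> #   bit 7 = 1  t=2,i=0
  ..##. -> .   bit 6 = 0  t=3,i=4
  ..#.# -> #   bit 5 = 1  t=0,i=3
  ..#.. -> .   bit 4 = 0  t=1,i=8
  ...## -> #   bit 3 = 1  t=2,i=10
  ...#. -> .   bit 2 = 0  t=0,i=2
  ....# -> .   bit 1 = 0  t=2,i=9
  ..... -> #   bit 0 = 1  t=2,i=8
  bits 01110110111100110000010110101001 = 1995638185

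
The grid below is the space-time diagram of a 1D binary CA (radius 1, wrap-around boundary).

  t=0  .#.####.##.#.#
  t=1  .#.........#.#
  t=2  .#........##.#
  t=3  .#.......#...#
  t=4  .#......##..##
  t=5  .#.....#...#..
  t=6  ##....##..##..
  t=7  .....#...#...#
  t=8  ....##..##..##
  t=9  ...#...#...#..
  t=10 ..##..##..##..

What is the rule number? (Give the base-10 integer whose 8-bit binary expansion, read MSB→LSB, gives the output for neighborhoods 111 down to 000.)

  nb ###: next=.  (t=0,i=4, bit7=0)
  nb ##.: next=.  (t=0,i=6, bit6=0)
  nb #.#: next=.  (t=0,i=0, bit5=0)
  nb #..: next=.  (t=1,i=2, bit4=0)
  nb .##: next=.  (t=0,i=3, bit3=0)
  nb .#.: next=#  (t=0,i=1, bit2=1)
  nb ..#: next=#  (t=1,i=10, bit1=1)
  nb ...: next=.  (t=1,i=3, bit0=0)
  bits 00000110 = 6

6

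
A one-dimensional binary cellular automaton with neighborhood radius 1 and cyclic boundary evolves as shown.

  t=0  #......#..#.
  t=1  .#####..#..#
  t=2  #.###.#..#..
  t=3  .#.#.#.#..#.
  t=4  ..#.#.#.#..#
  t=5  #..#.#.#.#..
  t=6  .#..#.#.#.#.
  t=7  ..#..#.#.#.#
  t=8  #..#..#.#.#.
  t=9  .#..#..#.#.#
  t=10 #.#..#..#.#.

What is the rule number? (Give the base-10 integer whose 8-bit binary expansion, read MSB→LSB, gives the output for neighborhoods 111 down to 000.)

  [7] ### => #  t=1,i=2
  [6] ##. => .  t=1,i=5
  [5] #.# => #  t=0,i=11
  [4] #.. => #  t=0,i=1
  [3] .## => .  t=1,i=1
  [2] .#. => .  t=0,i=0
  [1] ..# => .  t=0,i=6
  [0] ... => #  t=0,i=2
  bits 10110001 = 177

177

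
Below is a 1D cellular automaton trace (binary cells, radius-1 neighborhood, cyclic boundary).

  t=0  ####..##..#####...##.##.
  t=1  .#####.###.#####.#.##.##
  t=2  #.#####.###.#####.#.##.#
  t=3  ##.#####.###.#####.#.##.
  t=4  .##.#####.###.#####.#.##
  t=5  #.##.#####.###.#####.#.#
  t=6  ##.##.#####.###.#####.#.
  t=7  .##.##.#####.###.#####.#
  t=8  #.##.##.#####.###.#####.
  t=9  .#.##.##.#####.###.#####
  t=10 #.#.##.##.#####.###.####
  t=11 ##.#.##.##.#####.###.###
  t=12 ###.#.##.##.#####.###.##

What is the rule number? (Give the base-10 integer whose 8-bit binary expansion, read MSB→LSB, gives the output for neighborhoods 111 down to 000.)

  ###|#  b7=1 t=0,i=1
  ##.|#  b6=1 t=0,i=3
  #.#|#  b5=1 t=0,i=20
  #..|#  b4=1 t=0,i=4
  .##|.  b3=0 t=0,i=0
  .#.|.  b2=0 t=1,i=17
  ..#|#  b1=1 t=0,i=5
  ...|.  b0=0 t=0,i=16
  bits 11110010 = 242

242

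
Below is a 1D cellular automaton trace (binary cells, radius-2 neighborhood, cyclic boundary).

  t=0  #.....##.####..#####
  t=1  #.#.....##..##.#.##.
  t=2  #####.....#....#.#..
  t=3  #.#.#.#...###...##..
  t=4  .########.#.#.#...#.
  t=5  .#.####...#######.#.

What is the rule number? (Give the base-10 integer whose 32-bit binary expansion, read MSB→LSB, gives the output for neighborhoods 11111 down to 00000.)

  ##### -> #   bit 31 = 1  t=0,i=17
  ####. -> .   bit 30 = 0  t=0,i=11
  ###.# -> .   bit 29 = 0  t=4,i=8
  ###.. -> #   bit 28 = 1  t=0,i=0
  ##.## -> #   bit 27 = 1  t=0,i=8
  ##.#. -> .   bit 26 = 0  t=1,i=14
  ##..# -> #   bit 25 = 1  t=0,i=13
  ##... -> .   bit 24 = 0  t=0,i=1
  #.### -> #   bit 23 = 1  t=0,i=9
  #.##. -> #   bit 22 = 1  t=1,i=17
  #.#.# -> #   bit 21 = 1  t=1,i=0
  #.#.. -> #   bit 20 = 1  t=1,i=2
  #..## -> .   bit 19 = 0  t=0,i=14
  #..#. -> .   bit 18 = 0  t=3,i=19
  #...# -> #   bit 17 = 1  t=3,i=8
  #.... -> #   bit 16 = 1  t=0,i=2
  .#### -> .   bit 15 = 0  t=0,i=10
  .###. -> .   bit 14 = 0  t=3,i=11
  .##.# -> .   bit 13 = 0  t=0,i=7
  .##.. -> .   bit 12 = 0  t=1,i=9
  .#.## -> .   bit 11 = 0  t=1,i=16
  .#.#. -> #   bit 10 = 1  t=1,i=1
  .#..# -> .   bit 9 = 0  t=2,i=18
  .#... -> #   bit 8 = 1  t=1,i=3
  ..### -> #   bit 7 = 1  t=0,i=15
  ..##. -> .   bit 6 = 0  t=0,i=6
  ..#.# -> .   bit 5 = 0  t=2,i=15
  ..#.. -> #   bit 4 = 1  t=2,i=10
  ...## -> .   bit 3 = 0  t=0,i=5
  ...#. -> .   bit 2 = 0  t=2,i=9
  ....# -> .   bit 1 = 0  t=0,i=4
  ..... -> .   bit 0 = 0  t=0,i=3
  bits 10011010111100110000010110010000 = 2599617936

2599617936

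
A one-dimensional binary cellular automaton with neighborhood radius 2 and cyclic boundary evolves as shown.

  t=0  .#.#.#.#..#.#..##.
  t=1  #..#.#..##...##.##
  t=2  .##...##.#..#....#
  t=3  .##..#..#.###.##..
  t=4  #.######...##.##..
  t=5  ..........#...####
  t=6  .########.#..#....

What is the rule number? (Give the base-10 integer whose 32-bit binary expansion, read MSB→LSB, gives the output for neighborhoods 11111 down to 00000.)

644698651

  [31] ##### => .  t=4,i=4
  [30] ####. => .  t=4,i=6
  [29] ###.# => #  t=3,i=12
  [28] ###.. => .  t=1,i=0
  [27] ##.## => .  t=1,i=15
  [26] ##.#. => #  t=2,i=8
  [25] ##..# => #  t=0,i=17
  [24] ##... => .  t=1,i=10
  [23] #.### => .  t=1,i=16
  [22] #.##. => #  t=2,i=1
  [21] #.#.# => #  t=0,i=3
  [20] #.#.. => .  t=0,i=7
  [19] #..## => #  t=0,i=14
  [18] #..#. => #  t=0,i=0
  [17] #...# => .  t=1,i=11
  [16] #.... => #  t=2,i=14
  [15] .#### => .  t=4,i=3
  [14] .###. => #  t=1,i=17
  [13] .##.# => .  t=1,i=14
  [12] .##.. => #  t=0,i=16
  [11] .#.## => .  t=2,i=0
  [10] .#.#. => .  t=0,i=2
  [9] .#..# => #  t=0,i=8
  [8] .#... => .  t=2,i=13
  [7] ..### => .  t=5,i=14
  [6] ..##. => .  t=0,i=15
  [5] ..#.# => .  t=0,i=1
  [4] ..#.. => #  t=2,i=12
  [3] ...## => #  t=1,i=12
  [2] ...#. => .  t=2,i=16
  [1] ....# => #  t=2,i=15
  [0] ..... => #  t=5,i=2
  bits 00100110011011010101001000011011 = 644698651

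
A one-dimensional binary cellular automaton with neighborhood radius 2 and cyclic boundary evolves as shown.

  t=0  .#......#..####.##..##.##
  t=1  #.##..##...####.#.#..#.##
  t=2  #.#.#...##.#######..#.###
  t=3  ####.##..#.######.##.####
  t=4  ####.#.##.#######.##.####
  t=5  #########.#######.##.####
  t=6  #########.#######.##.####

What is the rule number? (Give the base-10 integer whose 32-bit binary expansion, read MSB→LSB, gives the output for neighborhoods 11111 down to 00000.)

3890736518

  ##### -> #   bit 31 = 1  t=2,i=13
  ####. -> #   bit 30 = 1  t=0,i=13
  ###.# -> #   bit 29 = 1  t=0,i=14
  ###.. -> .   bit 28 = 0  t=2,i=17
  ##.## -> .   bit 27 = 0  t=0,i=15
  ##.#. -> #   bit 26 = 1  t=0,i=0
  ##..# -> #   bit 25 = 1  t=0,i=18
  ##... -> #   bit 24 = 1  t=1,i=8
  #.### -> #   bit 23 = 1  t=1,i=23
  #.##. -> #   bit 22 = 1  t=0,i=16
  #.#.# -> #   bit 21 = 1  t=1,i=16
  #.#.. -> .   bit 20 = 0  t=0,i=1
  #..## -> .   bit 19 = 0  t=0,i=10
  #..#. -> #   bit 18 = 1  t=1,i=20
  #...# -> #   bit 17 = 1  t=1,i=9
  #.... -> #   bit 16 = 1  t=0,i=3
  .#### -> #   bit 15 = 1  t=0,i=12
  .###. -> #   bit 14 = 1  t=1,i=24
  .##.# -> #   bit 13 = 1  t=0,i=21
  .##.. -> .   bit 12 = 0  t=0,i=17
  .#.## -> #   bit 11 = 1  t=1,i=22
  .#.#. -> #   bit 10 = 1  t=1,i=17
  .#..# -> .   bit 9 = 0  t=0,i=9
  .#... -> #   bit 8 = 1  t=0,i=2
  ..### -> #   bit 7 = 1  t=0,i=11
  ..##. -> .   bit 6 = 0  t=0,i=20
  ..#.# -> .   bit 5 = 0  t=1,i=21
  ..#.. -> .   bit 4 = 0  t=0,i=8
  ...## -> .   bit 3 = 0  t=1,i=10
  ...#. -> #   bit 2 = 1  t=0,i=7
  ....# -> #   bit 1 = 1  t=0,i=6
  ..... -> .   bit 0 = 0  t=0,i=4
  bits 11100111111001111110110110000110 = 3890736518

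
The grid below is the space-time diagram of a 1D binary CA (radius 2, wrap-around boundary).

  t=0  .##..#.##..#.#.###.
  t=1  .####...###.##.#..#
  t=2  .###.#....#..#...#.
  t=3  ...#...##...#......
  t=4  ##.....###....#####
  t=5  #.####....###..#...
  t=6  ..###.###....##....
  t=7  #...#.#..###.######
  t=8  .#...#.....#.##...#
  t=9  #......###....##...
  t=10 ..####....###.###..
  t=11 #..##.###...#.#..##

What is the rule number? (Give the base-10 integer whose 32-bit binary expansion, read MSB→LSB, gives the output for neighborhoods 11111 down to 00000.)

1671803971

  [31] ##### => .  t=4,i=16
  [30] ####. => #  t=1,i=3
  [29] ###.# => #  t=1,i=10
  [28] ###.. => .  t=0,i=17
  [27] ##.## => .  t=1,i=11
  [26] ##.#. => .  t=1,i=14
  [25] ##..# => #  t=0,i=3
  [24] ##... => #  t=1,i=5
  [23] #.### => #  t=0,i=15
  [22] #.##. => .  t=0,i=7
  [21] #.#.# => #  t=0,i=13
  [20] #.#.. => .  t=1,i=15
  [19] #..## => .  t=0,i=0
  [18] #..#. => #  t=0,i=4
  [17] #...# => .  t=1,i=6
  [16] #.... => #  t=2,i=7
  [15] .#### => #  t=1,i=2
  [14] .###. => .  t=0,i=16
  [13] .##.# => #  t=1,i=13
  [12] .##.. => #  t=0,i=2
  [11] .#.## => .  t=0,i=6
  [10] .#.#. => #  t=0,i=12
  [9] .#..# => .  t=1,i=16
  [8] .#... => .  t=2,i=6
  [7] ..### => .  t=1,i=8
  [6] ..##. => #  t=0,i=1
  [5] ..#.# => .  t=0,i=5
  [4] ..#.. => .  t=2,i=10
  [3] ...## => .  t=1,i=7
  [2] ...#. => .  t=2,i=9
  [1] ....# => #  t=2,i=8
  [0] ..... => #  t=3,i=0
  bits 01100011101001011011010001000011 = 1671803971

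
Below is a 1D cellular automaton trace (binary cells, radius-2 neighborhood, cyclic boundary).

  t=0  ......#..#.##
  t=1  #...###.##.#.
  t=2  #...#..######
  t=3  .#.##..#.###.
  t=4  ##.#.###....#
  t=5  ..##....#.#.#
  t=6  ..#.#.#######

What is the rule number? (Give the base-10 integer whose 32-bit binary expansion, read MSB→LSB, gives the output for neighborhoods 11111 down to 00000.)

  #####|#  b31=1 t=2,i=9
  ####.|.  b30=0 t=2,i=12
  ###.#|.  b29=0 t=1,i=6
  ###..|.  b28=0 t=2,i=0
  ##.##|#  b27=1 t=1,i=7
  ##.#.|#  b26=1 t=1,i=10
  ##..#|#  b25=1 t=3,i=5
  ##...|#  b24=1 t=0,i=0
  #.###|.  b23=0 t=3,i=9
  #.##.|#  b22=1 t=0,i=11
  #.#.#|#  b21=1 t=1,i=11
  #.#..|#  b20=1 t=1,i=0
  #..##|.  b19=0 t=2,i=6
  #..#.|#  b18=1 t=0,i=8
  #...#|.  b17=0 t=1,i=2
  #....|.  b16=0 t=0,i=1
  .####|.  b15=0 t=2,i=8
  .###.|.  b14=0 t=1,i=5
  .##.#|#  b13=1 t=1,i=9
  .##..|.  b12=0 t=0,i=12
  .#.##|.  b11=0 t=0,i=10
  .#.#.|#  b10=1 t=1,i=12
  .#..#|.  b9=0 t=0,i=7
  .#...|.  b8=0 t=1,i=1
  ..###|#  b7=1 t=1,i=4
  ..##.|#  b6=1 t=5,i=2
  ..#.#|#  b5=1 t=0,i=9
  ..#..|#  b4=1 t=0,i=6
  ...##|.  b3=0 t=1,i=3
  ...#.|#  b2=1 t=0,i=5
  ....#|#  b1=1 t=0,i=4
  .....|.  b0=0 t=0,i=2
  bits 10001111011101000010010011110110 = 2406753526

2406753526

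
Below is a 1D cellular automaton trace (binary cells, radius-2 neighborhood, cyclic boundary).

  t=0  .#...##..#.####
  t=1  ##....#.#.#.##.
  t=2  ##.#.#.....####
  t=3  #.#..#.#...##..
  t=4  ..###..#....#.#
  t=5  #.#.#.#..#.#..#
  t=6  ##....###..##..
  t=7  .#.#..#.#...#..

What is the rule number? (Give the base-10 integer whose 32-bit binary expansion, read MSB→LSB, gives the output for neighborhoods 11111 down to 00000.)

  ##### -> .   bit 31 = 0  t=2,i=13
  ####. -> #   bit 30 = 1  t=0,i=13
  ###.# -> .   bit 29 = 0  t=0,i=14
  ###.. -> #   bit 28 = 1  t=4,i=4
  ##.## -> #   bit 27 = 1  t=1,i=14
  ##.#. -> #   bit 26 = 1  t=0,i=0
  ##..# -> .   bit 25 = 0  t=0,i=7
  ##... -> .   bit 24 = 0  t=1,i=2
  #.### -> .   bit 23 = 0  t=0,i=11
  #.##. -> #   bit 22 = 1  t=1,i=0
  #.#.# -> .   bit 21 = 0  t=1,i=8
  #.#.. -> #   bit 20 = 1  t=0,i=1
  #..## -> .   bit 19 = 0  t=4,i=1
  #..#. -> #   bit 18 = 1  t=0,i=8
  #...# -> .   bit 17 = 0  t=0,i=3
  #.... -> #   bit 16 = 1  t=1,i=3
  .#### -> #   bit 15 = 1  t=0,i=12
  .###. -> .   bit 14 = 0  t=4,i=3
  .##.# -> #   bit 13 = 1  t=1,i=13
  .##.. -> #   bit 12 = 1  t=0,i=6
  .#.## -> #   bit 11 = 1  t=0,i=10
  .#.#. -> .   bit 10 = 0  t=1,i=7
  .#..# -> #   bit 9 = 1  t=3,i=3
  .#... -> .   bit 8 = 0  t=0,i=2
  ..### -> #   bit 7 = 1  t=2,i=11
  ..##. -> .   bit 6 = 0  t=0,i=5
  ..#.# -> .   bit 5 = 0  t=0,i=9
  ..#.. -> .   bit 4 = 0  t=4,i=7
  ...## -> .   bit 3 = 0  t=0,i=4
  ...#. -> #   bit 2 = 1  t=1,i=5
  ....# -> .   bit 1 = 0  t=1,i=4
  ..... -> .   bit 0 = 0  t=2,i=8
  bits 01011100010101011011101010000100 = 1549122180

1549122180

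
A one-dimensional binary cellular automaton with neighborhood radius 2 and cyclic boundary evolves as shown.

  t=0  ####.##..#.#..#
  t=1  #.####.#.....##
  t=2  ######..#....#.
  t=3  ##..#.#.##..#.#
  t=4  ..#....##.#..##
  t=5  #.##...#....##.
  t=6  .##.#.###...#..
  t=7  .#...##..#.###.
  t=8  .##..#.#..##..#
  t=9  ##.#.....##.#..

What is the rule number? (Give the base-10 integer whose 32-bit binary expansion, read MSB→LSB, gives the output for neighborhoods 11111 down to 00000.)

  [31] ##### => .  t=0,i=1
  [30] ####. => #  t=0,i=2
  [29] ###.# => #  t=0,i=3
  [28] ###.. => .  t=2,i=5
  [27] ##.## => #  t=0,i=4
  [26] ##.#. => .  t=1,i=6
  [25] ##..# => #  t=0,i=7
  [24] ##... => #  t=5,i=4
  [23] #.### => #  t=1,i=2
  [22] #.##. => #  t=0,i=5
  [21] #.#.# => .  t=3,i=6
  [20] #.#.. => .  t=0,i=11
  [19] #..## => #  t=0,i=13
  [18] #..#. => .  t=0,i=8
  [17] #...# => .  t=5,i=5
  [16] #.... => .  t=1,i=9
  [15] .#### => #  t=0,i=0
  [14] .###. => .  t=1,i=14
  [13] .##.# => .  t=4,i=8
  [12] .##.. => .  t=0,i=6
  [11] .#.## => #  t=2,i=14
  [10] .#.#. => .  t=0,i=10
  [9] .#..# => .  t=0,i=12
  [8] .#... => #  t=1,i=8
  [7] ..### => #  t=0,i=14
  [6] ..##. => #  t=4,i=7
  [5] ..#.# => .  t=0,i=9
  [4] ..#.. => #  t=2,i=8
  [3] ...## => .  t=1,i=12
  [2] ...#. => #  t=2,i=12
  [1] ....# => .  t=1,i=11
  [0] ..... => .  t=1,i=10
  bits 01101011110010001000100111010100 = 1808304596

1808304596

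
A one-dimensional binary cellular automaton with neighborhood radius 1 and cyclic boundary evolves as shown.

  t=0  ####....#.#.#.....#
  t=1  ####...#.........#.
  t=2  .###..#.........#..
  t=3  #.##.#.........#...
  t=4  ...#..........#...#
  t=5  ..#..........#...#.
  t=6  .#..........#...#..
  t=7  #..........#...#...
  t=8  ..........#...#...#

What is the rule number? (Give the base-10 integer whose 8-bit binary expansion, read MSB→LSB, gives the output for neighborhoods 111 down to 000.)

  [7] ### => #  t=0,i=0
  [6] ##. => #  t=0,i=3
  [5] #.# => .  t=0,i=9
  [4] #.. => .  t=0,i=4
  [3] .## => .  t=0,i=18
  [2] .#. => .  t=0,i=8
  [1] ..# => #  t=0,i=7
  [0] ... => .  t=0,i=5
  bits 11000010 = 194

194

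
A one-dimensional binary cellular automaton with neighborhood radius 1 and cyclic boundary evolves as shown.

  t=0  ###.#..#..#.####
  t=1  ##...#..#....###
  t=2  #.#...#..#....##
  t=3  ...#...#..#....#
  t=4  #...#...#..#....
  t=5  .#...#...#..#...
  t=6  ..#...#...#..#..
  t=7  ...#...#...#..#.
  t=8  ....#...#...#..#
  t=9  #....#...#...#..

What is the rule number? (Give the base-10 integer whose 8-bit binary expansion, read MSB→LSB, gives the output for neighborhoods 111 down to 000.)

  ###|#  b7=1 t=0,i=0
  ##.|.  b6=0 t=0,i=2
  #.#|.  b5=0 t=0,i=3
  #..|#  b4=1 t=0,i=5
  .##|.  b3=0 t=0,i=12
  .#.|.  b2=0 t=0,i=4
  ..#|.  b1=0 t=0,i=6
  ...|.  b0=0 t=1,i=3
  bits 10010000 = 144

144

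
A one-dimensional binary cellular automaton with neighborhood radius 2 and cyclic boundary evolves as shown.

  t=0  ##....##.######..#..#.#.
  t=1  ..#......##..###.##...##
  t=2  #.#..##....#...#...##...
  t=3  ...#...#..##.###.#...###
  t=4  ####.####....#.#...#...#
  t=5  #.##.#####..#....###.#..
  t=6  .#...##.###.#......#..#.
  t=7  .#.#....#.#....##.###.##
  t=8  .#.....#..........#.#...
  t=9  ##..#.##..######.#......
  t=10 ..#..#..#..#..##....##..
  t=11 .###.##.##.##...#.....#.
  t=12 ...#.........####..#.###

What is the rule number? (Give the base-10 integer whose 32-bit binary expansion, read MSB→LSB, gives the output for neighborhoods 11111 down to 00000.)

  nb #####: next=.  (t=0,i=11, bit31=0)
  nb ####.: next=#  (t=0,i=13, bit30=1)
  nb ###.#: next=#  (t=1,i=15, bit29=1)
  nb ###..: next=#  (t=0,i=14, bit28=1)
  nb ##.##: next=.  (t=0,i=8, bit27=0)
  nb ##.#.: next=.  (t=3,i=16, bit26=0)
  nb ##..#: next=#  (t=0,i=15, bit25=1)
  nb ##...: next=#  (t=0,i=2, bit24=1)
  nb #.###: next=#  (t=0,i=9, bit23=1)
  nb #.##.: next=.  (t=0,i=0, bit22=0)
  nb #.#.#: next=#  (t=0,i=22, bit21=1)
  nb #.#..: next=.  (t=2,i=2, bit20=0)
  nb #..##: next=.  (t=1,i=12, bit19=0)
  nb #..#.: next=.  (t=0,i=16, bit18=0)
  nb #...#: next=#  (t=1,i=20, bit17=1)
  nb #....: next=.  (t=0,i=3, bit16=0)
  nb .####: next=#  (t=0,i=10, bit15=1)
  nb .###.: next=.  (t=1,i=14, bit14=0)
  nb .##.#: next=.  (t=0,i=7, bit13=0)
  nb .##..: next=.  (t=0,i=1, bit12=0)
  nb .#.##: next=#  (t=0,i=23, bit11=1)
  nb .#.#.: next=.  (t=0,i=21, bit10=0)
  nb .#..#: next=#  (t=0,i=18, bit9=1)
  nb .#...: next=.  (t=1,i=3, bit8=0)
  nb ..###: next=.  (t=1,i=13, bit7=0)
  nb ..##.: next=.  (t=0,i=6, bit6=0)
  nb ..#.#: next=.  (t=0,i=20, bit5=0)
  nb ..#..: next=#  (t=0,i=17, bit4=1)
  nb ...##: next=.  (t=0,i=5, bit3=0)
  nb ...#.: next=#  (t=2,i=10, bit2=1)
  nb ....#: next=.  (t=0,i=4, bit1=0)
  nb .....: next=#  (t=1,i=5, bit0=1)
  bits 01110011101000101000101000010101 = 1940032021

1940032021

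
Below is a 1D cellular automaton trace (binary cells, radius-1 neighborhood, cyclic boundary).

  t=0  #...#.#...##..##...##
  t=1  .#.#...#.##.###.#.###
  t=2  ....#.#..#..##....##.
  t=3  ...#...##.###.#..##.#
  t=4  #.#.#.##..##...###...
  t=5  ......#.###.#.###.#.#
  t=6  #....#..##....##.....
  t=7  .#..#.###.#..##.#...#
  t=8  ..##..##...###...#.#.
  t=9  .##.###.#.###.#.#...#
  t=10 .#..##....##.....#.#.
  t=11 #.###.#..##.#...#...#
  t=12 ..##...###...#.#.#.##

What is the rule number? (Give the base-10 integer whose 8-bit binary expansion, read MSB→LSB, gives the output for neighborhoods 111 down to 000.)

  [7] ### => #  t=0,i=20
  [6] ##. => .  t=0,i=0
  [5] #.# => .  t=0,i=5
  [4] #.. => #  t=0,i=1
  [3] .## => #  t=0,i=10
  [2] .#. => .  t=0,i=4
  [1] ..# => #  t=0,i=3
  [0] ... => .  t=0,i=2
  bits 10011010 = 154

154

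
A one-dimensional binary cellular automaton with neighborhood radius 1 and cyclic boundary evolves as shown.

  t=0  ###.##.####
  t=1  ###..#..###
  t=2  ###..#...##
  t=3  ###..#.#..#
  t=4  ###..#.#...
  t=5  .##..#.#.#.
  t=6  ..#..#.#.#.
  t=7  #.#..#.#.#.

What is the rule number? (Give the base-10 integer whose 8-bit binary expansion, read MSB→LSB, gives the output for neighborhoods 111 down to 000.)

  nb ###: next=#  (t=0,i=0, bit7=1)
  nb ##.: next=#  (t=0,i=2, bit6=1)
  nb #.#: next=.  (t=0,i=3, bit5=0)
  nb #..: next=.  (t=1,i=3, bit4=0)
  nb .##: next=.  (t=0,i=4, bit3=0)
  nb .#.: next=#  (t=1,i=5, bit2=1)
  nb ..#: next=.  (t=1,i=4, bit1=0)
  nb ...: next=#  (t=2,i=7, bit0=1)
  bits 11000101 = 197

197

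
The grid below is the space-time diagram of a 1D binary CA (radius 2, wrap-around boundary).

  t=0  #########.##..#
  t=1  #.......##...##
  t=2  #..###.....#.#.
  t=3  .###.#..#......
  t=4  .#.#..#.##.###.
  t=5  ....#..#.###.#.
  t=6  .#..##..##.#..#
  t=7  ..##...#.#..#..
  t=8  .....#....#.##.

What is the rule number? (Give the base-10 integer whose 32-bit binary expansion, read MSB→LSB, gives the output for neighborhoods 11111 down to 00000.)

  ##### -> .   bit 31 = 0  t=0,i=1
  ####. -> .   bit 30 = 0  t=0,i=7
  ###.# -> #   bit 29 = 1  t=0,i=8
  ###.. -> #   bit 28 = 1  t=1,i=0
  ##.## -> #   bit 27 = 1  t=0,i=9
  ##.#. -> .   bit 26 = 0  t=3,i=4
  ##..# -> .   bit 25 = 0  t=0,i=12
  ##... -> .   bit 24 = 0  t=1,i=1
  #.### -> #   bit 23 = 1  t=4,i=11
  #.##. -> .   bit 22 = 0  t=0,i=10
  #.#.# -> .   bit 21 = 0  t=2,i=13
  #.#.. -> .   bit 20 = 0  t=2,i=0
  #..## -> #   bit 19 = 1  t=0,i=13
  #..#. -> .   bit 18 = 0  t=3,i=7
  #...# -> #   bit 17 = 1  t=1,i=11
  #.... -> .   bit 16 = 0  t=1,i=2
  .#### -> #   bit 15 = 1  t=0,i=0
  .###. -> .   bit 14 = 0  t=1,i=14
  .##.# -> #   bit 13 = 1  t=4,i=9
  .##.. -> .   bit 12 = 0  t=0,i=11
  .#.## -> #   bit 11 = 1  t=4,i=7
  .#.#. -> .   bit 10 = 0  t=2,i=12
  .#..# -> #   bit 9 = 1  t=2,i=1
  .#... -> #   bit 8 = 1  t=3,i=9
  ..### -> #   bit 7 = 1  t=0,i=14
  ..##. -> .   bit 6 = 0  t=1,i=8
  ..#.# -> .   bit 5 = 0  t=2,i=11
  ..#.. -> #   bit 4 = 1  t=3,i=8
  ...## -> .   bit 3 = 0  t=1,i=7
  ...#. -> .   bit 2 = 0  t=2,i=10
  ....# -> .   bit 1 = 0  t=1,i=6
  ..... -> #   bit 0 = 1  t=1,i=3
  bits 00111000100010101010101110010001 = 948611985

948611985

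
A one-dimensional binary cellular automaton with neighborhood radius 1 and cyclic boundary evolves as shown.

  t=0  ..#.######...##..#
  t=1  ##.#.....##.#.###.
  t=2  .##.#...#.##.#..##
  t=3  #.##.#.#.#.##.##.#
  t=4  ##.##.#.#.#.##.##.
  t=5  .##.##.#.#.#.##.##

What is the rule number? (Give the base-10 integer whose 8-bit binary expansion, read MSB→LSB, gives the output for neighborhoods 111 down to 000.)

  ###|.  b7=0 t=0,i=5
  ##.|#  b6=1 t=0,i=9
  #.#|#  b5=1 t=0,i=3
  #..|#  b4=1 t=0,i=0
  .##|.  b3=0 t=0,i=4
  .#.|.  b2=0 t=0,i=2
  ..#|#  b1=1 t=0,i=1
  ...|.  b0=0 t=0,i=11
  bits 01110010 = 114

114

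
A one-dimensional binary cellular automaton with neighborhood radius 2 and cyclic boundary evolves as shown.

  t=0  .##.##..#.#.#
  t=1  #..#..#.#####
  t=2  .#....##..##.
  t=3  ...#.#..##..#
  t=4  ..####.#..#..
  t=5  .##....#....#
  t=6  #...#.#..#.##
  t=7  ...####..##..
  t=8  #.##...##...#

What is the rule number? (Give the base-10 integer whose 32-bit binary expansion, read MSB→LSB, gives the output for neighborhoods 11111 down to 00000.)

2318994605

  [31] ##### => #  t=1,i=10
  [30] ####. => .  t=1,i=12
  [29] ###.# => .  t=4,i=5
  [28] ###.. => .  t=1,i=0
  [27] ##.## => #  t=0,i=3
  [26] ##.#. => .  t=4,i=6
  [25] ##..# => #  t=0,i=6
  [24] ##... => .  t=5,i=3
  [23] #.### => .  t=1,i=8
  [22] #.##. => .  t=0,i=1
  [21] #.#.# => #  t=0,i=10
  [20] #.#.. => #  t=3,i=5
  [19] #..## => #  t=2,i=9
  [18] #..#. => .  t=0,i=7
  [17] #...# => .  t=3,i=1
  [16] #.... => #  t=2,i=3
  [15] .#### => .  t=1,i=9
  [14] .###. => .  t=6,i=12
  [13] .##.# => .  t=0,i=2
  [12] .##.. => .  t=0,i=5
  [11] .#.## => #  t=0,i=0
  [10] .#.#. => #  t=0,i=9
  [9] .#..# => .  t=1,i=4
  [8] .#... => .  t=2,i=2
  [7] ..### => #  t=4,i=2
  [6] ..##. => .  t=2,i=6
  [5] ..#.# => #  t=0,i=8
  [4] ..#.. => .  t=1,i=3
  [3] ...## => #  t=2,i=5
  [2] ...#. => #  t=3,i=2
  [1] ....# => .  t=2,i=4
  [0] ..... => #  t=7,i=0
  bits 10001010001110010000110010101101 = 2318994605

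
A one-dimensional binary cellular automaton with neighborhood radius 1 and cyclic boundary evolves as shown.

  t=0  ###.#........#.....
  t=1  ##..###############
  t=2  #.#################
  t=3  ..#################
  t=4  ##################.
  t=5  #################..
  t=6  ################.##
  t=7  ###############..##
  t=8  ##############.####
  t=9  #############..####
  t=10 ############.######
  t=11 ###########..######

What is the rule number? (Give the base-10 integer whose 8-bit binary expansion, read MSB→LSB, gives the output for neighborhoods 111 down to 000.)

  ### -> #   bit 7 = 1  t=0,i=1
  ##. -> .   bit 6 = 0  t=0,i=2
  #.# -> .   bit 5 = 0  t=0,i=3
  #.. -> #   bit 4 = 1  t=0,i=5
  .## -> #   bit 3 = 1  t=0,i=0
  .#. -> #   bit 2 = 1  t=0,i=4
  ..# -> #   bit 1 = 1  t=0,i=12
  ... -> #   bit 0 = 1  t=0,i=6
  bits 10011111 = 159

159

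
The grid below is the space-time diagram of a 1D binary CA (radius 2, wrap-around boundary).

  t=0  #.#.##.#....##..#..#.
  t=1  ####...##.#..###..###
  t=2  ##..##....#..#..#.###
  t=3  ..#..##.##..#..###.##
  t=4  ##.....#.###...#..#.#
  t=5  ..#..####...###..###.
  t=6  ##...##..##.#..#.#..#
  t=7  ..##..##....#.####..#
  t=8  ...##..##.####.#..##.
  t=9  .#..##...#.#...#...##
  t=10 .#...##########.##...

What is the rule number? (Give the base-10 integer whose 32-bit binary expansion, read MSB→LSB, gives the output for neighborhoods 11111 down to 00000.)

  nb #####: next=#  (t=1,i=0, bit31=1)
  nb ####.: next=.  (t=1,i=2, bit30=0)
  nb ###.#: next=.  (t=3,i=17, bit29=0)
  nb ###..: next=.  (t=1,i=3, bit28=0)
  nb ##.##: next=#  (t=3,i=7, bit27=1)
  nb ##.#.: next=.  (t=0,i=6, bit26=0)
  nb ##..#: next=#  (t=0,i=14, bit25=1)
  nb ##...: next=#  (t=1,i=4, bit24=1)
  nb #.###: next=.  (t=2,i=18, bit23=0)
  nb #.##.: next=.  (t=0,i=4, bit22=0)
  nb #.#.#: next=#  (t=0,i=0, bit21=1)
  nb #.#..: next=#  (t=0,i=7, bit20=1)
  nb #..##: next=.  (t=1,i=12, bit19=0)
  nb #..#.: next=#  (t=0,i=15, bit18=1)
  nb #...#: next=#  (t=1,i=5, bit17=1)
  nb #....: next=.  (t=0,i=9, bit16=0)
  nb .####: next=#  (t=1,i=19, bit15=1)
  nb .###.: next=.  (t=1,i=14, bit14=0)
  nb .##.#: next=.  (t=0,i=5, bit13=0)
  nb .##..: next=#  (t=0,i=13, bit12=1)
  nb .#.##: next=#  (t=0,i=3, bit11=1)
  nb .#.#.: next=#  (t=0,i=1, bit10=1)
  nb .#..#: next=.  (t=0,i=17, bit9=0)
  nb .#...: next=#  (t=0,i=8, bit8=1)
  nb ..###: next=#  (t=1,i=13, bit7=1)
  nb ..##.: next=.  (t=0,i=12, bit6=0)
  nb ..#.#: next=#  (t=0,i=19, bit5=1)
  nb ..#..: next=.  (t=0,i=16, bit4=0)
  nb ...##: next=.  (t=0,i=11, bit3=0)
  nb ...#.: next=#  (t=2,i=9, bit2=1)
  nb ....#: next=#  (t=0,i=10, bit1=1)
  nb .....: next=.  (t=4,i=4, bit0=0)
  bits 10001011001101101001110110100110 = 2335612326

2335612326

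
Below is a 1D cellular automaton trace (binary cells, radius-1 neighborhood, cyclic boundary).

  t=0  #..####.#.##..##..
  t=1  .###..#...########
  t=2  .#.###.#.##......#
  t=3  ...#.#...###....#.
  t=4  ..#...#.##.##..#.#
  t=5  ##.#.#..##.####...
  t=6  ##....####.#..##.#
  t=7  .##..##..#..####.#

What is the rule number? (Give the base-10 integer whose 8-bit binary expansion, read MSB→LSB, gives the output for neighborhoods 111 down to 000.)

90

  [7] ### => .  t=0,i=4
  [6] ##. => #  t=0,i=6
  [5] #.# => .  t=0,i=7
  [4] #.. => #  t=0,i=1
  [3] .## => #  t=0,i=3
  [2] .#. => .  t=0,i=0
  [1] ..# => #  t=0,i=2
  [0] ... => .  t=1,i=8
  bits 01011010 = 90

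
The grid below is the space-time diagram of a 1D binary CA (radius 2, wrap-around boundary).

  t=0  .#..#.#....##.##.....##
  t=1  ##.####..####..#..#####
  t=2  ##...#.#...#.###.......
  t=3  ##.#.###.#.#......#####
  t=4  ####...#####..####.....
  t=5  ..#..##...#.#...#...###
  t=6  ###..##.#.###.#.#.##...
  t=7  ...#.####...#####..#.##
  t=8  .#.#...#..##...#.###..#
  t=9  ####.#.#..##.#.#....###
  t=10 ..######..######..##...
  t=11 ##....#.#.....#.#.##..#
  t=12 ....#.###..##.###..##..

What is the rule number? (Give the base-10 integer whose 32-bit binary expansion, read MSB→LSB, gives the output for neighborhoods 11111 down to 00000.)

1714828411

  ##### -> .   bit 31 = 0  t=1,i=20
  ####. -> #   bit 30 = 1  t=1,i=0
  ###.# -> #   bit 29 = 1  t=1,i=1
  ###.. -> .   bit 28 = 0  t=1,i=6
  ##.## -> .   bit 27 = 0  t=0,i=13
  ##.#. -> #   bit 26 = 1  t=0,i=0
  ##..# -> #   bit 25 = 1  t=1,i=7
  ##... -> .   bit 24 = 0  t=0,i=16
  #.### -> .   bit 23 = 0  t=1,i=3
  #.##. -> .   bit 22 = 0  t=0,i=14
  #.#.# -> #   bit 21 = 1  t=3,i=3
  #.#.. -> #   bit 20 = 1  t=0,i=1
  #..## -> .   bit 19 = 0  t=1,i=8
  #..#. -> #   bit 18 = 1  t=0,i=3
  #...# -> #   bit 17 = 1  t=2,i=3
  #.... -> .   bit 16 = 0  t=0,i=8
  .#### -> .   bit 15 = 0  t=1,i=4
  .###. -> .   bit 14 = 0  t=2,i=14
  .##.# -> #   bit 13 = 1  t=0,i=12
  .##.. -> #   bit 12 = 1  t=0,i=15
  .#.## -> .   bit 11 = 0  t=2,i=12
  .#.#. -> #   bit 10 = 1  t=0,i=5
  .#..# -> .   bit 9 = 0  t=0,i=2
  .#... -> .   bit 8 = 0  t=0,i=7
  ..### -> .   bit 7 = 0  t=1,i=9
  ..##. -> #   bit 6 = 1  t=0,i=11
  ..#.# -> #   bit 5 = 1  t=0,i=4
  ..#.. -> #   bit 4 = 1  t=1,i=15
  ...## -> #   bit 3 = 1  t=0,i=10
  ...#. -> .   bit 2 = 0  t=2,i=4
  ....# -> #   bit 1 = 1  t=0,i=9
  ..... -> #   bit 0 = 1  t=0,i=18
  bits 01100110001101100011010001111011 = 1714828411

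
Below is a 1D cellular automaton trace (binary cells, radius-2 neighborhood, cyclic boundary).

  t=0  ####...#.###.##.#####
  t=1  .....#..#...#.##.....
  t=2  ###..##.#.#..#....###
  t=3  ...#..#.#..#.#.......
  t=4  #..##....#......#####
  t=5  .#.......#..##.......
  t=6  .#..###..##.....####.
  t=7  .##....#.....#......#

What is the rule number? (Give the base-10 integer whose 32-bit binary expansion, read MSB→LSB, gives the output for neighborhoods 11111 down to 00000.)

170011153

  nb #####: next=.  (t=0,i=0, bit31=0)
  nb ####.: next=.  (t=0,i=2, bit30=0)
  nb ###.#: next=.  (t=0,i=11, bit29=0)
  nb ###..: next=.  (t=0,i=3, bit28=0)
  nb ##.##: next=#  (t=0,i=12, bit27=1)
  nb ##.#.: next=.  (t=2,i=7, bit26=0)
  nb ##..#: next=#  (t=2,i=3, bit25=1)
  nb ##...: next=.  (t=0,i=4, bit24=0)
  nb #.###: next=.  (t=0,i=9, bit23=0)
  nb #.##.: next=.  (t=0,i=13, bit22=0)
  nb #.#.#: next=#  (t=2,i=8, bit21=1)
  nb #.#..: next=.  (t=2,i=10, bit20=0)
  nb #..##: next=.  (t=2,i=4, bit19=0)
  nb #..#.: next=.  (t=1,i=7, bit18=0)
  nb #...#: next=#  (t=0,i=5, bit17=1)
  nb #....: next=.  (t=1,i=17, bit16=0)
  nb .####: next=.  (t=0,i=17, bit15=0)
  nb .###.: next=.  (t=0,i=10, bit14=0)
  nb .##.#: next=#  (t=0,i=14, bit13=1)
  nb .##..: next=.  (t=1,i=15, bit12=0)
  nb .#.##: next=#  (t=0,i=8, bit11=1)
  nb .#.#.: next=.  (t=2,i=9, bit10=0)
  nb .#..#: next=#  (t=1,i=6, bit9=1)
  nb .#...: next=.  (t=1,i=9, bit8=0)
  nb ..###: next=.  (t=2,i=18, bit7=0)
  nb ..##.: next=.  (t=2,i=5, bit6=0)
  nb ..#.#: next=.  (t=0,i=7, bit5=0)
  nb ..#..: next=#  (t=1,i=5, bit4=1)
  nb ...##: next=.  (t=2,i=17, bit3=0)
  nb ...#.: next=.  (t=0,i=6, bit2=0)
  nb ....#: next=.  (t=1,i=3, bit1=0)
  nb .....: next=#  (t=1,i=0, bit0=1)
  bits 00001010001000100010101000010001 = 170011153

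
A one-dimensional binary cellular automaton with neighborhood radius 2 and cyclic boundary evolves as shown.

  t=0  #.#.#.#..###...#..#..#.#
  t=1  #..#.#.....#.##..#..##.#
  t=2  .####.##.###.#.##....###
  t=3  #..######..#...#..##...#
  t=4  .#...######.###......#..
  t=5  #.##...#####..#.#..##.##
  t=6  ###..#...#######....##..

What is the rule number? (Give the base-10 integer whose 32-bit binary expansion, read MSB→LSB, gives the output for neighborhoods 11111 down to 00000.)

  nb #####: next=#  (t=3,i=5, bit31=1)
  nb ####.: next=#  (t=2,i=3, bit30=1)
  nb ###.#: next=#  (t=2,i=4, bit29=1)
  nb ###..: next=#  (t=0,i=11, bit28=1)
  nb ##.##: next=#  (t=1,i=22, bit27=1)
  nb ##.#.: next=.  (t=0,i=1, bit26=0)
  nb ##..#: next=#  (t=1,i=1, bit25=1)
  nb ##...: next=.  (t=0,i=12, bit24=0)
  nb #.###: next=.  (t=2,i=1, bit23=0)
  nb #.##.: next=#  (t=0,i=23, bit22=1)
  nb #.#.#: next=.  (t=0,i=2, bit21=0)
  nb #.#..: next=.  (t=0,i=6, bit20=0)
  nb #..##: next=.  (t=0,i=8, bit19=0)
  nb #..#.: next=#  (t=0,i=17, bit18=1)
  nb #...#: next=#  (t=0,i=13, bit17=1)
  nb #....: next=#  (t=1,i=7, bit16=1)
  nb .####: next=.  (t=2,i=2, bit15=0)
  nb .###.: next=.  (t=0,i=10, bit14=0)
  nb .##.#: next=#  (t=0,i=0, bit13=1)
  nb .##..: next=.  (t=1,i=0, bit12=0)
  nb .#.##: next=.  (t=0,i=22, bit11=0)
  nb .#.#.: next=#  (t=0,i=3, bit10=1)
  nb .#..#: next=.  (t=0,i=7, bit9=0)
  nb .#...: next=#  (t=1,i=6, bit8=1)
  nb ..###: next=.  (t=0,i=9, bit7=0)
  nb ..##.: next=.  (t=1,i=20, bit6=0)
  nb ..#.#: next=#  (t=0,i=21, bit5=1)
  nb ..#..: next=.  (t=0,i=15, bit4=0)
  nb ...##: next=.  (t=2,i=20, bit3=0)
  nb ...#.: next=#  (t=0,i=14, bit2=1)
  nb ....#: next=#  (t=1,i=9, bit1=1)
  nb .....: next=.  (t=1,i=8, bit0=0)
  bits 11111010010001110010010100100110 = 4198966566

4198966566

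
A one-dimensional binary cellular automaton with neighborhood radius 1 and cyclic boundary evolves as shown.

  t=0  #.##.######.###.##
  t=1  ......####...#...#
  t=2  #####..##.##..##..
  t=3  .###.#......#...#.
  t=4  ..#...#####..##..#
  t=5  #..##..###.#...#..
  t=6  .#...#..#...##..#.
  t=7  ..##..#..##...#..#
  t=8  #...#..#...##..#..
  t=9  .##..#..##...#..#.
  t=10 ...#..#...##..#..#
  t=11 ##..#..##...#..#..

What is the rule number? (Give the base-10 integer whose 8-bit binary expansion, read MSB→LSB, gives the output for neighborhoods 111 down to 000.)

  ### -> #   bit 7 = 1  t=0,i=6
  ##. -> .   bit 6 = 0  t=0,i=0
  #.# -> .   bit 5 = 0  t=0,i=1
  #.. -> #   bit 4 = 1  t=1,i=0
  .## -> .   bit 3 = 0  t=0,i=2
  .#. -> .   bit 2 = 0  t=1,i=13
  ..# -> .   bit 1 = 0  t=1,i=5
  ... -> #   bit 0 = 1  t=1,i=1
  bits 10010001 = 145

145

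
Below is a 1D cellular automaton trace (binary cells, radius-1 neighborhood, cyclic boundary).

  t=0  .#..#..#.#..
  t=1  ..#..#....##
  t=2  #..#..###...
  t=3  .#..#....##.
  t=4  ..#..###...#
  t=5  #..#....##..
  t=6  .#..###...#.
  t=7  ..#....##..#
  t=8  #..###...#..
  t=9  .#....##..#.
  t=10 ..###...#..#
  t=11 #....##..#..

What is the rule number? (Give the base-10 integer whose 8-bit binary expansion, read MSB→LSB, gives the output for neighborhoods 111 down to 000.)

  ### -> .   bit 7 = 0  t=2,i=7
  ##. -> .   bit 6 = 0  t=1,i=11
  #.# -> .   bit 5 = 0  t=0,i=8
  #.. -> #   bit 4 = 1  t=0,i=2
  .## -> .   bit 3 = 0  t=1,i=10
  .#. -> .   bit 2 = 0  t=0,i=1
  ..# -> .   bit 1 = 0  t=0,i=0
  ... -> #   bit 0 = 1  t=0,i=11
  bits 00010001 = 17

17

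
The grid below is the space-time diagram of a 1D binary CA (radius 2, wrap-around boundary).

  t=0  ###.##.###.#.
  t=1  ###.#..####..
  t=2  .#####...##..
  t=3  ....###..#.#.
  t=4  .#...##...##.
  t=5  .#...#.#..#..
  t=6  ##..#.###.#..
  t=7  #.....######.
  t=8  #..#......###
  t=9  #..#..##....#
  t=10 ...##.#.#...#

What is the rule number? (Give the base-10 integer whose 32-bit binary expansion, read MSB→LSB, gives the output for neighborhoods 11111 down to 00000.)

  nb #####: next=.  (t=2,i=3, bit31=0)
  nb ####.: next=#  (t=1,i=9, bit30=1)
  nb ###.#: next=#  (t=0,i=2, bit29=1)
  nb ###..: next=#  (t=1,i=10, bit28=1)
  nb ##.##: next=.  (t=0,i=3, bit27=0)
  nb ##.#.: next=#  (t=0,i=10, bit26=1)
  nb ##..#: next=.  (t=1,i=11, bit25=0)
  nb ##...: next=#  (t=2,i=6, bit24=1)
  nb #.###: next=#  (t=0,i=0, bit23=1)
  nb #.##.: next=#  (t=0,i=4, bit22=1)
  nb #.#.#: next=.  (t=0,i=11, bit21=0)
  nb #.#..: next=#  (t=1,i=4, bit20=1)
  nb #..##: next=.  (t=1,i=6, bit19=0)
  nb #..#.: next=.  (t=3,i=8, bit18=0)
  nb #...#: next=.  (t=2,i=7, bit17=0)
  nb #....: next=.  (t=3,i=0, bit16=0)
  nb .####: next=.  (t=1,i=8, bit15=0)
  nb .###.: next=#  (t=0,i=1, bit14=1)
  nb .##.#: next=.  (t=0,i=5, bit13=0)
  nb .##..: next=.  (t=2,i=10, bit12=0)
  nb .#.##: next=.  (t=0,i=12, bit11=0)
  nb .#.#.: next=#  (t=3,i=10, bit10=1)
  nb .#..#: next=#  (t=1,i=5, bit9=1)
  nb .#...: next=.  (t=3,i=12, bit8=0)
  nb ..###: next=.  (t=1,i=0, bit7=0)
  nb ..##.: next=#  (t=2,i=9, bit6=1)
  nb ..#.#: next=.  (t=3,i=9, bit5=0)
  nb ..#..: next=#  (t=4,i=1, bit4=1)
  nb ...##: next=.  (t=2,i=0, bit3=0)
  nb ...#.: next=#  (t=5,i=0, bit2=1)
  nb ....#: next=.  (t=3,i=2, bit1=0)
  nb .....: next=#  (t=3,i=1, bit0=1)
  bits 01110101110100000100011001010101 = 1976583765

1976583765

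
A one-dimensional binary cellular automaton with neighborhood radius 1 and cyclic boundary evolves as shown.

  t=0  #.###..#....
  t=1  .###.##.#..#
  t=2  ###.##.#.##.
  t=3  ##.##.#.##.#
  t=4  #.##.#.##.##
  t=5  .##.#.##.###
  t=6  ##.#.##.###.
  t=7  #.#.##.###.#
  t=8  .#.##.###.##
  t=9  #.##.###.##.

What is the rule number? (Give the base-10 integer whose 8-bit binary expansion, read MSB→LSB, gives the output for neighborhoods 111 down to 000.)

  ### -> #   bit 7 = 1  t=0,i=3
  ##. -> .   bit 6 = 0  t=0,i=4
  #.# -> #   bit 5 = 1  t=0,i=1
  #.. -> #   bit 4 = 1  t=0,i=5
  .## -> #   bit 3 = 1  t=0,i=2
  .#. -> .   bit 2 = 0  t=0,i=0
  ..# -> #   bit 1 = 1  t=0,i=6
  ... -> .   bit 0 = 0  t=0,i=9
  bits 10111010 = 186

186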